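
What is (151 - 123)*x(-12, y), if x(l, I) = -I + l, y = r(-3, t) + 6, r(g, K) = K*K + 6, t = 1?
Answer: -700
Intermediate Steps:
r(g, K) = 6 + K**2 (r(g, K) = K**2 + 6 = 6 + K**2)
y = 13 (y = (6 + 1**2) + 6 = (6 + 1) + 6 = 7 + 6 = 13)
x(l, I) = l - I
(151 - 123)*x(-12, y) = (151 - 123)*(-12 - 1*13) = 28*(-12 - 13) = 28*(-25) = -700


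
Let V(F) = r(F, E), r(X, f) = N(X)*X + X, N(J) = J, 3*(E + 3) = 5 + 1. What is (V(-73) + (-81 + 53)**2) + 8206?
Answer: 14246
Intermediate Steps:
E = -1 (E = -3 + (5 + 1)/3 = -3 + (1/3)*6 = -3 + 2 = -1)
r(X, f) = X + X**2 (r(X, f) = X*X + X = X**2 + X = X + X**2)
V(F) = F*(1 + F)
(V(-73) + (-81 + 53)**2) + 8206 = (-73*(1 - 73) + (-81 + 53)**2) + 8206 = (-73*(-72) + (-28)**2) + 8206 = (5256 + 784) + 8206 = 6040 + 8206 = 14246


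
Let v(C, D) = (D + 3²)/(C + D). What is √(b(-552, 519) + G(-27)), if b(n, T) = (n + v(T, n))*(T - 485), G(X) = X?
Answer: I*√2206501/11 ≈ 135.04*I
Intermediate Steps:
v(C, D) = (9 + D)/(C + D) (v(C, D) = (D + 9)/(C + D) = (9 + D)/(C + D))
b(n, T) = (-485 + T)*(n + (9 + n)/(T + n)) (b(n, T) = (n + (9 + n)/(T + n))*(T - 485) = (n + (9 + n)/(T + n))*(-485 + T) = (-485 + T)*(n + (9 + n)/(T + n)))
√(b(-552, 519) + G(-27)) = √((-4365 - 485*(-552) + 519*(9 - 552) - 552*(-485 + 519)*(519 - 552))/(519 - 552) - 27) = √((-4365 + 267720 + 519*(-543) - 552*34*(-33))/(-33) - 27) = √(-(-4365 + 267720 - 281817 + 619344)/33 - 27) = √(-1/33*600882 - 27) = √(-200294/11 - 27) = √(-200591/11) = I*√2206501/11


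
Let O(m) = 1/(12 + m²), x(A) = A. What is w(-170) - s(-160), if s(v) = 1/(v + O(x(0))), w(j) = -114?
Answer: -218754/1919 ≈ -113.99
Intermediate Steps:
s(v) = 1/(1/12 + v) (s(v) = 1/(v + 1/(12 + 0²)) = 1/(v + 1/(12 + 0)) = 1/(v + 1/12) = 1/(1/12 + v))
w(-170) - s(-160) = -114 - 12/(1 + 12*(-160)) = -114 - 12/(1 - 1920) = -114 - 12/(-1919) = -114 - 12*(-1)/1919 = -114 - 1*(-12/1919) = -114 + 12/1919 = -218754/1919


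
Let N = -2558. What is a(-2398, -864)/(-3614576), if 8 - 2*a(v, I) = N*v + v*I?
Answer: 2051487/1807288 ≈ 1.1351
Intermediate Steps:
a(v, I) = 4 + 1279*v - I*v/2 (a(v, I) = 4 - (-2558*v + v*I)/2 = 4 - (-2558*v + I*v)/2 = 4 + (1279*v - I*v/2) = 4 + 1279*v - I*v/2)
a(-2398, -864)/(-3614576) = (4 + 1279*(-2398) - ½*(-864)*(-2398))/(-3614576) = (4 - 3067042 - 1035936)*(-1/3614576) = -4102974*(-1/3614576) = 2051487/1807288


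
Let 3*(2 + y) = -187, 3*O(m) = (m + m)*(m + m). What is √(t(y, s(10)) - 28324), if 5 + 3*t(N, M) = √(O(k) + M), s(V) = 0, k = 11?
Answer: √(-254931 + 22*√3)/3 ≈ 168.29*I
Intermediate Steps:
O(m) = 4*m²/3 (O(m) = ((m + m)*(m + m))/3 = ((2*m)*(2*m))/3 = (4*m²)/3 = 4*m²/3)
y = -193/3 (y = -2 + (⅓)*(-187) = -2 - 187/3 = -193/3 ≈ -64.333)
t(N, M) = -5/3 + √(484/3 + M)/3 (t(N, M) = -5/3 + √((4/3)*11² + M)/3 = -5/3 + √((4/3)*121 + M)/3 = -5/3 + √(484/3 + M)/3)
√(t(y, s(10)) - 28324) = √((-5/3 + √(1452 + 9*0)/9) - 28324) = √((-5/3 + √(1452 + 0)/9) - 28324) = √((-5/3 + √1452/9) - 28324) = √((-5/3 + (22*√3)/9) - 28324) = √((-5/3 + 22*√3/9) - 28324) = √(-84977/3 + 22*√3/9)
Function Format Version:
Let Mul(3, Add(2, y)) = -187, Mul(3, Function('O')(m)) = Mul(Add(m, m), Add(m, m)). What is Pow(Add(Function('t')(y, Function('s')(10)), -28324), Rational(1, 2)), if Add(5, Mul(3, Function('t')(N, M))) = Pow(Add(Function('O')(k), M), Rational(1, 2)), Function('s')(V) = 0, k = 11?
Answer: Mul(Rational(1, 3), Pow(Add(-254931, Mul(22, Pow(3, Rational(1, 2)))), Rational(1, 2))) ≈ Mul(168.29, I)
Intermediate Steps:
Function('O')(m) = Mul(Rational(4, 3), Pow(m, 2)) (Function('O')(m) = Mul(Rational(1, 3), Mul(Add(m, m), Add(m, m))) = Mul(Rational(1, 3), Mul(Mul(2, m), Mul(2, m))) = Mul(Rational(1, 3), Mul(4, Pow(m, 2))) = Mul(Rational(4, 3), Pow(m, 2)))
y = Rational(-193, 3) (y = Add(-2, Mul(Rational(1, 3), -187)) = Add(-2, Rational(-187, 3)) = Rational(-193, 3) ≈ -64.333)
Function('t')(N, M) = Add(Rational(-5, 3), Mul(Rational(1, 3), Pow(Add(Rational(484, 3), M), Rational(1, 2)))) (Function('t')(N, M) = Add(Rational(-5, 3), Mul(Rational(1, 3), Pow(Add(Mul(Rational(4, 3), Pow(11, 2)), M), Rational(1, 2)))) = Add(Rational(-5, 3), Mul(Rational(1, 3), Pow(Add(Mul(Rational(4, 3), 121), M), Rational(1, 2)))) = Add(Rational(-5, 3), Mul(Rational(1, 3), Pow(Add(Rational(484, 3), M), Rational(1, 2)))))
Pow(Add(Function('t')(y, Function('s')(10)), -28324), Rational(1, 2)) = Pow(Add(Add(Rational(-5, 3), Mul(Rational(1, 9), Pow(Add(1452, Mul(9, 0)), Rational(1, 2)))), -28324), Rational(1, 2)) = Pow(Add(Add(Rational(-5, 3), Mul(Rational(1, 9), Pow(Add(1452, 0), Rational(1, 2)))), -28324), Rational(1, 2)) = Pow(Add(Add(Rational(-5, 3), Mul(Rational(1, 9), Pow(1452, Rational(1, 2)))), -28324), Rational(1, 2)) = Pow(Add(Add(Rational(-5, 3), Mul(Rational(1, 9), Mul(22, Pow(3, Rational(1, 2))))), -28324), Rational(1, 2)) = Pow(Add(Add(Rational(-5, 3), Mul(Rational(22, 9), Pow(3, Rational(1, 2)))), -28324), Rational(1, 2)) = Pow(Add(Rational(-84977, 3), Mul(Rational(22, 9), Pow(3, Rational(1, 2)))), Rational(1, 2))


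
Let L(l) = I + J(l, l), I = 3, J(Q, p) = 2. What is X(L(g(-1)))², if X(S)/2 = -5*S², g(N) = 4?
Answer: 62500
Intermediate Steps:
L(l) = 5 (L(l) = 3 + 2 = 5)
X(S) = -10*S² (X(S) = 2*(-5*S²) = -10*S²)
X(L(g(-1)))² = (-10*5²)² = (-10*25)² = (-250)² = 62500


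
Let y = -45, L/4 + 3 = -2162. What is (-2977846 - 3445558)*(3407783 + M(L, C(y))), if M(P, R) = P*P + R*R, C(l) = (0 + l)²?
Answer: -529956575003232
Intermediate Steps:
L = -8660 (L = -12 + 4*(-2162) = -12 - 8648 = -8660)
C(l) = l²
M(P, R) = P² + R²
(-2977846 - 3445558)*(3407783 + M(L, C(y))) = (-2977846 - 3445558)*(3407783 + ((-8660)² + ((-45)²)²)) = -6423404*(3407783 + (74995600 + 2025²)) = -6423404*(3407783 + (74995600 + 4100625)) = -6423404*(3407783 + 79096225) = -6423404*82504008 = -529956575003232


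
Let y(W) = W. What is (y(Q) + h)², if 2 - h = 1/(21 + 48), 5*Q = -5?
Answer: 4624/4761 ≈ 0.97122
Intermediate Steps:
Q = -1 (Q = (⅕)*(-5) = -1)
h = 137/69 (h = 2 - 1/(21 + 48) = 2 - 1/69 = 137/69 ≈ 1.9855)
(y(Q) + h)² = (-1 + 137/69)² = (68/69)² = 4624/4761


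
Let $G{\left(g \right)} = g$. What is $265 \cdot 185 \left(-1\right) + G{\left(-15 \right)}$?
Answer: $-49040$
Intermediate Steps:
$265 \cdot 185 \left(-1\right) + G{\left(-15 \right)} = 265 \cdot 185 \left(-1\right) - 15 = 265 \left(-185\right) - 15 = -49025 - 15 = -49040$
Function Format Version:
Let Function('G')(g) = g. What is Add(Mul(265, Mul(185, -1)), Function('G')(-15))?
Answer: -49040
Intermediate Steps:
Add(Mul(265, Mul(185, -1)), Function('G')(-15)) = Add(Mul(265, Mul(185, -1)), -15) = Add(Mul(265, -185), -15) = Add(-49025, -15) = -49040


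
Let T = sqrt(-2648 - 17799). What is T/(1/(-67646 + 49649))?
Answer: -17997*I*sqrt(20447) ≈ -2.5734e+6*I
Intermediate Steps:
T = I*sqrt(20447) (T = sqrt(-20447) = I*sqrt(20447) ≈ 142.99*I)
T/(1/(-67646 + 49649)) = (I*sqrt(20447))/(1/(-67646 + 49649)) = (I*sqrt(20447))/(1/(-17997)) = (I*sqrt(20447))/(-1/17997) = (I*sqrt(20447))*(-17997) = -17997*I*sqrt(20447)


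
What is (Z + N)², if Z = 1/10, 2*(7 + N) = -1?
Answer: 1369/25 ≈ 54.760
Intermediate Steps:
N = -15/2 (N = -7 + (½)*(-1) = -7 - ½ = -15/2 ≈ -7.5000)
Z = ⅒ ≈ 0.10000
(Z + N)² = (⅒ - 15/2)² = (-37/5)² = 1369/25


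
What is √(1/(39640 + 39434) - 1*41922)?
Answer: I*√29125064834422/26358 ≈ 204.75*I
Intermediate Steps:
√(1/(39640 + 39434) - 1*41922) = √(1/79074 - 41922) = √(-3314940227/79074) = I*√29125064834422/26358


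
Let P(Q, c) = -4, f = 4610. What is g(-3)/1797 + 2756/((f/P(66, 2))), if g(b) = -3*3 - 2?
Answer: -9930419/4142085 ≈ -2.3974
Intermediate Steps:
g(b) = -11 (g(b) = -9 - 2 = -11)
g(-3)/1797 + 2756/((f/P(66, 2))) = -11/1797 + 2756/((4610/(-4))) = -11*1/1797 + 2756/((4610*(-¼))) = -11/1797 + 2756/(-2305/2) = -11/1797 + 2756*(-2/2305) = -11/1797 - 5512/2305 = -9930419/4142085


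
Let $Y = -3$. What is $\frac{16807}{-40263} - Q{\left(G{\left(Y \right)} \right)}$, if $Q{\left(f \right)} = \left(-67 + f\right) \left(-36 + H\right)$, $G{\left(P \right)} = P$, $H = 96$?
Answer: $\frac{169087793}{40263} \approx 4199.6$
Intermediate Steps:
$Q{\left(f \right)} = -4020 + 60 f$ ($Q{\left(f \right)} = \left(-67 + f\right) \left(-36 + 96\right) = \left(-67 + f\right) 60 = -4020 + 60 f$)
$\frac{16807}{-40263} - Q{\left(G{\left(Y \right)} \right)} = \frac{16807}{-40263} - \left(-4020 + 60 \left(-3\right)\right) = 16807 \left(- \frac{1}{40263}\right) - \left(-4020 - 180\right) = - \frac{16807}{40263} - -4200 = - \frac{16807}{40263} + 4200 = \frac{169087793}{40263}$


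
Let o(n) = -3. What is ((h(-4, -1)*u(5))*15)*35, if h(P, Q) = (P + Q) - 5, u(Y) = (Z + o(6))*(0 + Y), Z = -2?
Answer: 131250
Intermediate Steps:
u(Y) = -5*Y (u(Y) = (-2 - 3)*(0 + Y) = -5*Y)
h(P, Q) = -5 + P + Q
((h(-4, -1)*u(5))*15)*35 = (((-5 - 4 - 1)*(-5*5))*15)*35 = (-10*(-25)*15)*35 = (250*15)*35 = 3750*35 = 131250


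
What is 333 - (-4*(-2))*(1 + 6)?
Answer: 277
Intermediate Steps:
333 - (-4*(-2))*(1 + 6) = 333 - 8*7 = 333 - 1*56 = 333 - 56 = 277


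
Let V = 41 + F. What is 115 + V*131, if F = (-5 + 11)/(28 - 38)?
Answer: 27037/5 ≈ 5407.4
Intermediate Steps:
F = -⅗ (F = 6/(-10) = 6*(-⅒) = -⅗ ≈ -0.60000)
V = 202/5 (V = 41 - ⅗ = 202/5 ≈ 40.400)
115 + V*131 = 115 + (202/5)*131 = 115 + 26462/5 = 27037/5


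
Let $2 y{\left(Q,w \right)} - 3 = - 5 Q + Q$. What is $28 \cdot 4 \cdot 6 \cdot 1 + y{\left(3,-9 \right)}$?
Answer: $\frac{1335}{2} \approx 667.5$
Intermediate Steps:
$y{\left(Q,w \right)} = \frac{3}{2} - 2 Q$ ($y{\left(Q,w \right)} = \frac{3}{2} + \frac{- 5 Q + Q}{2} = \frac{3}{2} + \frac{\left(-4\right) Q}{2} = \frac{3}{2} - 2 Q$)
$28 \cdot 4 \cdot 6 \cdot 1 + y{\left(3,-9 \right)} = 28 \cdot 4 \cdot 6 \cdot 1 + \left(\frac{3}{2} - 6\right) = 28 \cdot 24 \cdot 1 + \left(\frac{3}{2} - 6\right) = 28 \cdot 24 - \frac{9}{2} = 672 - \frac{9}{2} = \frac{1335}{2}$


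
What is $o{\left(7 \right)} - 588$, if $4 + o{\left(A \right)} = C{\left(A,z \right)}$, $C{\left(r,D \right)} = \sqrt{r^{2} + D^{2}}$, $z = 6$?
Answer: $-592 + \sqrt{85} \approx -582.78$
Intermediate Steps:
$C{\left(r,D \right)} = \sqrt{D^{2} + r^{2}}$
$o{\left(A \right)} = -4 + \sqrt{36 + A^{2}}$ ($o{\left(A \right)} = -4 + \sqrt{6^{2} + A^{2}} = -4 + \sqrt{36 + A^{2}}$)
$o{\left(7 \right)} - 588 = \left(-4 + \sqrt{36 + 7^{2}}\right) - 588 = \left(-4 + \sqrt{36 + 49}\right) - 588 = \left(-4 + \sqrt{85}\right) - 588 = -592 + \sqrt{85}$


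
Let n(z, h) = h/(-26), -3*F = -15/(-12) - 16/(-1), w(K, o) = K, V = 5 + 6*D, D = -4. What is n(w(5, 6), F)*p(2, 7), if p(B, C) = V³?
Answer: -157757/104 ≈ -1516.9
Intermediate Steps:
V = -19 (V = 5 + 6*(-4) = 5 - 24 = -19)
p(B, C) = -6859 (p(B, C) = (-19)³ = -6859)
F = -23/4 (F = -(-15/(-12) - 16/(-1))/3 = -(-15*(-1/12) - 16*(-1))/3 = -(5/4 + 16)/3 = -⅓*69/4 = -23/4 ≈ -5.7500)
n(z, h) = -h/26 (n(z, h) = h*(-1/26) = -h/26)
n(w(5, 6), F)*p(2, 7) = -1/26*(-23/4)*(-6859) = (23/104)*(-6859) = -157757/104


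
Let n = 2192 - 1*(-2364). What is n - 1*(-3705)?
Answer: 8261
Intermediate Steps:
n = 4556 (n = 2192 + 2364 = 4556)
n - 1*(-3705) = 4556 - 1*(-3705) = 4556 + 3705 = 8261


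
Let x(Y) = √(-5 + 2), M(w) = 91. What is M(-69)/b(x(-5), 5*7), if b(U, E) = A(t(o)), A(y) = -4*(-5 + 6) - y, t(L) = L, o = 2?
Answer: -91/6 ≈ -15.167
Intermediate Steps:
x(Y) = I*√3 (x(Y) = √(-3) = I*√3)
A(y) = -4 - y (A(y) = -4*1 - y = -4 - y)
b(U, E) = -6 (b(U, E) = -4 - 1*2 = -4 - 2 = -6)
M(-69)/b(x(-5), 5*7) = 91/(-6) = 91*(-⅙) = -91/6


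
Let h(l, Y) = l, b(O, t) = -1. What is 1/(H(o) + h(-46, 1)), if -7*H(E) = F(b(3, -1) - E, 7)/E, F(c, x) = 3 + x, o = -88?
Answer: -308/14163 ≈ -0.021747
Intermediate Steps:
H(E) = -10/(7*E) (H(E) = -(3 + 7)/(7*E) = -10/(7*E))
1/(H(o) + h(-46, 1)) = 1/(-10/7/(-88) - 46) = 1/(-10/7*(-1/88) - 46) = 1/(5/308 - 46) = 1/(-14163/308) = -308/14163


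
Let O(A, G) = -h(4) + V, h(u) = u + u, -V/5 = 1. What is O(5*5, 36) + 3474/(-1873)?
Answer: -27823/1873 ≈ -14.855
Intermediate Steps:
V = -5 (V = -5*1 = -5)
h(u) = 2*u
O(A, G) = -13 (O(A, G) = -2*4 - 5 = -1*8 - 5 = -8 - 5 = -13)
O(5*5, 36) + 3474/(-1873) = -13 + 3474/(-1873) = -13 + 3474*(-1/1873) = -13 - 3474/1873 = -27823/1873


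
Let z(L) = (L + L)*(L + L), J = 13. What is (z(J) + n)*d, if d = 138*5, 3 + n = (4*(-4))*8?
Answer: 376050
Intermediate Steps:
n = -131 (n = -3 + (4*(-4))*8 = -3 - 16*8 = -3 - 128 = -131)
z(L) = 4*L**2 (z(L) = (2*L)*(2*L) = 4*L**2)
d = 690
(z(J) + n)*d = (4*13**2 - 131)*690 = (4*169 - 131)*690 = (676 - 131)*690 = 545*690 = 376050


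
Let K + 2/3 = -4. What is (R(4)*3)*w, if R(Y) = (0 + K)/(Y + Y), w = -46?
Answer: 161/2 ≈ 80.500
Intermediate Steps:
K = -14/3 (K = -⅔ - 4 = -14/3 ≈ -4.6667)
R(Y) = -7/(3*Y) (R(Y) = (0 - 14/3)/(Y + Y) = -14*1/(2*Y)/3 = -7/(3*Y))
(R(4)*3)*w = (-7/3/4*3)*(-46) = (-7/3*¼*3)*(-46) = -7/12*3*(-46) = -7/4*(-46) = 161/2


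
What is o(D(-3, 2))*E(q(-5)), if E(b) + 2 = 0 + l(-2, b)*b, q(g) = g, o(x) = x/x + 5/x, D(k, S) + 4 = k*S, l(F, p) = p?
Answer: 23/2 ≈ 11.500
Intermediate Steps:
D(k, S) = -4 + S*k (D(k, S) = -4 + k*S = -4 + S*k)
o(x) = 1 + 5/x
E(b) = -2 + b² (E(b) = -2 + (0 + b*b) = -2 + (0 + b²) = -2 + b²)
o(D(-3, 2))*E(q(-5)) = ((5 + (-4 + 2*(-3)))/(-4 + 2*(-3)))*(-2 + (-5)²) = ((5 + (-4 - 6))/(-4 - 6))*(-2 + 25) = ((5 - 10)/(-10))*23 = -⅒*(-5)*23 = (½)*23 = 23/2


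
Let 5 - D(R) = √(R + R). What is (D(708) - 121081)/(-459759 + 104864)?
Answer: 121076/354895 + 2*√354/354895 ≈ 0.34127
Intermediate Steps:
D(R) = 5 - √2*√R (D(R) = 5 - √(R + R) = 5 - √(2*R) = 5 - √2*√R)
(D(708) - 121081)/(-459759 + 104864) = ((5 - √2*√708) - 121081)/(-459759 + 104864) = ((5 - √2*2*√177) - 121081)/(-354895) = ((5 - 2*√354) - 121081)*(-1/354895) = (-121076 - 2*√354)*(-1/354895) = 121076/354895 + 2*√354/354895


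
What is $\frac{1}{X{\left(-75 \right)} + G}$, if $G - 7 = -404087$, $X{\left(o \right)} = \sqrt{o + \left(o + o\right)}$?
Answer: $- \frac{80816}{32656129325} - \frac{3 i}{32656129325} \approx -2.4748 \cdot 10^{-6} - 9.1866 \cdot 10^{-11} i$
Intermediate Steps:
$X{\left(o \right)} = \sqrt{3} \sqrt{o}$ ($X{\left(o \right)} = \sqrt{o + 2 o} = \sqrt{3 o} = \sqrt{3} \sqrt{o}$)
$G = -404080$ ($G = 7 - 404087 = -404080$)
$\frac{1}{X{\left(-75 \right)} + G} = \frac{1}{\sqrt{3} \sqrt{-75} - 404080} = \frac{1}{\sqrt{3} \cdot 5 i \sqrt{3} - 404080} = \frac{1}{15 i - 404080} = \frac{1}{-404080 + 15 i} = \frac{-404080 - 15 i}{163280646625}$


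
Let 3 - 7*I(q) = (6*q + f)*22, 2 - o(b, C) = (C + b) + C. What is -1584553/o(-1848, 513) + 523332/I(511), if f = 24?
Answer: -1757646639/889096 ≈ -1976.9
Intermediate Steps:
o(b, C) = 2 - b - 2*C (o(b, C) = 2 - ((C + b) + C) = 2 - (b + 2*C) = 2 + (-b - 2*C) = 2 - b - 2*C)
I(q) = -75 - 132*q/7 (I(q) = 3/7 - (6*q + 24)*22/7 = 3/7 - (24 + 6*q)*22/7 = 3/7 - (528 + 132*q)/7 = 3/7 + (-528/7 - 132*q/7) = -75 - 132*q/7)
-1584553/o(-1848, 513) + 523332/I(511) = -1584553/(2 - 1*(-1848) - 2*513) + 523332/(-75 - 132/7*511) = -1584553/(2 + 1848 - 1026) + 523332/(-75 - 9636) = -1584553/824 + 523332/(-9711) = -1584553*1/824 + 523332*(-1/9711) = -1584553/824 - 58148/1079 = -1757646639/889096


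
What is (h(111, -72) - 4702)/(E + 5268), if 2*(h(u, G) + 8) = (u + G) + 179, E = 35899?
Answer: -4601/41167 ≈ -0.11176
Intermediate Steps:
h(u, G) = 163/2 + G/2 + u/2 (h(u, G) = -8 + ((u + G) + 179)/2 = -8 + ((G + u) + 179)/2 = -8 + (179 + G + u)/2 = -8 + (179/2 + G/2 + u/2) = 163/2 + G/2 + u/2)
(h(111, -72) - 4702)/(E + 5268) = ((163/2 + (½)*(-72) + (½)*111) - 4702)/(35899 + 5268) = ((163/2 - 36 + 111/2) - 4702)/41167 = (101 - 4702)*(1/41167) = -4601*1/41167 = -4601/41167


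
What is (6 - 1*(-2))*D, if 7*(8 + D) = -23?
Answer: -632/7 ≈ -90.286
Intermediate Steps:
D = -79/7 (D = -8 + (1/7)*(-23) = -8 - 23/7 = -79/7 ≈ -11.286)
(6 - 1*(-2))*D = (6 - 1*(-2))*(-79/7) = (6 + 2)*(-79/7) = 8*(-79/7) = -632/7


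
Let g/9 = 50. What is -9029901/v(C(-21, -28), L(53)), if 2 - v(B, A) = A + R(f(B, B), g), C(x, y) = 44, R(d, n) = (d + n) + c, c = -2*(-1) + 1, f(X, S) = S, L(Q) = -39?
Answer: 3009967/152 ≈ 19802.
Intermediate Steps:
g = 450 (g = 9*50 = 450)
c = 3 (c = 2 + 1 = 3)
R(d, n) = 3 + d + n (R(d, n) = (d + n) + 3 = 3 + d + n)
v(B, A) = -451 - A - B (v(B, A) = 2 - (A + (3 + B + 450)) = 2 - (A + (453 + B)) = 2 - (453 + A + B) = 2 + (-453 - A - B) = -451 - A - B)
-9029901/v(C(-21, -28), L(53)) = -9029901/(-451 - 1*(-39) - 1*44) = -9029901/(-451 + 39 - 44) = -9029901/(-456) = -9029901*(-1/456) = 3009967/152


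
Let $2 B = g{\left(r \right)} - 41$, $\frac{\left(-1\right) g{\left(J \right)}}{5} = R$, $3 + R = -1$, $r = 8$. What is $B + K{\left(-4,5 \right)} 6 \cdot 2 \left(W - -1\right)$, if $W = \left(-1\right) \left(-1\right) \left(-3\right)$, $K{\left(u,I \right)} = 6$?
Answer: $- \frac{309}{2} \approx -154.5$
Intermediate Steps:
$R = -4$ ($R = -3 - 1 = -4$)
$g{\left(J \right)} = 20$ ($g{\left(J \right)} = \left(-5\right) \left(-4\right) = 20$)
$W = -3$ ($W = 1 \left(-3\right) = -3$)
$B = - \frac{21}{2}$ ($B = \frac{20 - 41}{2} = \frac{1}{2} \left(-21\right) = - \frac{21}{2} \approx -10.5$)
$B + K{\left(-4,5 \right)} 6 \cdot 2 \left(W - -1\right) = - \frac{21}{2} + 6 \cdot 6 \cdot 2 \left(-3 - -1\right) = - \frac{21}{2} + 36 \cdot 2 \left(-3 + 1\right) = - \frac{21}{2} + 72 \left(-2\right) = - \frac{21}{2} - 144 = - \frac{309}{2}$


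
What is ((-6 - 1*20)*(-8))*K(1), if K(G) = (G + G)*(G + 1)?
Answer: 832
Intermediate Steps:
K(G) = 2*G*(1 + G) (K(G) = (2*G)*(1 + G) = 2*G*(1 + G))
((-6 - 1*20)*(-8))*K(1) = ((-6 - 1*20)*(-8))*(2*1*(1 + 1)) = ((-6 - 20)*(-8))*(2*1*2) = -26*(-8)*4 = 208*4 = 832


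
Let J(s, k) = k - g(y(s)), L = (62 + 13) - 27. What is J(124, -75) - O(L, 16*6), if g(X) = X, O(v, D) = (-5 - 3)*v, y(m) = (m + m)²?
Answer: -61195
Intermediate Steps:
y(m) = 4*m² (y(m) = (2*m)² = 4*m²)
L = 48 (L = 75 - 27 = 48)
O(v, D) = -8*v
J(s, k) = k - 4*s²
J(124, -75) - O(L, 16*6) = (-75 - 4*124²) - (-8)*48 = (-75 - 4*15376) - 1*(-384) = (-75 - 61504) + 384 = -61579 + 384 = -61195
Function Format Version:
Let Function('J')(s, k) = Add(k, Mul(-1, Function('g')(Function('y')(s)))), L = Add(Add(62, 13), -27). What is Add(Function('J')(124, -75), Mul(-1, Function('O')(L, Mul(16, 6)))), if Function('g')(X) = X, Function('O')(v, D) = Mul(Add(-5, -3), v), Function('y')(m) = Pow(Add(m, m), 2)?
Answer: -61195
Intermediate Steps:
Function('y')(m) = Mul(4, Pow(m, 2)) (Function('y')(m) = Pow(Mul(2, m), 2) = Mul(4, Pow(m, 2)))
L = 48 (L = Add(75, -27) = 48)
Function('O')(v, D) = Mul(-8, v)
Function('J')(s, k) = Add(k, Mul(-4, Pow(s, 2))) (Function('J')(s, k) = Add(k, Mul(-1, Mul(4, Pow(s, 2)))) = Add(k, Mul(-4, Pow(s, 2))))
Add(Function('J')(124, -75), Mul(-1, Function('O')(L, Mul(16, 6)))) = Add(Add(-75, Mul(-4, Pow(124, 2))), Mul(-1, Mul(-8, 48))) = Add(Add(-75, Mul(-4, 15376)), Mul(-1, -384)) = Add(Add(-75, -61504), 384) = Add(-61579, 384) = -61195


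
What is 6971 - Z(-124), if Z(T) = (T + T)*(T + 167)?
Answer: 17635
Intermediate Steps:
Z(T) = 2*T*(167 + T) (Z(T) = (2*T)*(167 + T) = 2*T*(167 + T))
6971 - Z(-124) = 6971 - 2*(-124)*(167 - 124) = 6971 - 2*(-124)*43 = 6971 - 1*(-10664) = 6971 + 10664 = 17635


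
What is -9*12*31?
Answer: -3348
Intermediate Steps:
-9*12*31 = -108*31 = -3348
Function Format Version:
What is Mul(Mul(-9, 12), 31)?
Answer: -3348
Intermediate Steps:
Mul(Mul(-9, 12), 31) = Mul(-108, 31) = -3348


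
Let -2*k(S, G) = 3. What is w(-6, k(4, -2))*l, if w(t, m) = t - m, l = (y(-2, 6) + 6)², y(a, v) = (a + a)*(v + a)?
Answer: -450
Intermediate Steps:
y(a, v) = 2*a*(a + v) (y(a, v) = (2*a)*(a + v) = 2*a*(a + v))
l = 100 (l = (2*(-2)*(-2 + 6) + 6)² = (2*(-2)*4 + 6)² = (-16 + 6)² = (-10)² = 100)
k(S, G) = -3/2 (k(S, G) = -½*3 = -3/2)
w(-6, k(4, -2))*l = (-6 - 1*(-3/2))*100 = (-6 + 3/2)*100 = -9/2*100 = -450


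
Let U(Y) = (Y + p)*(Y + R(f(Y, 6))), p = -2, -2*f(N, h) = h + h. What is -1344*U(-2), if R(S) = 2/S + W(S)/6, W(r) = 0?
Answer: -12544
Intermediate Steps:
f(N, h) = -h (f(N, h) = -(h + h)/2 = -h)
R(S) = 2/S (R(S) = 2/S + 0/6 = 2/S + 0*(1/6) = 2/S + 0 = 2/S)
U(Y) = (-2 + Y)*(-1/3 + Y) (U(Y) = (Y - 2)*(Y + 2/((-1*6))) = (-2 + Y)*(Y + 2/(-6)) = (-2 + Y)*(Y + 2*(-1/6)) = (-2 + Y)*(Y - 1/3) = (-2 + Y)*(-1/3 + Y))
-1344*U(-2) = -1344*(2/3 + (-2)**2 - 7/3*(-2)) = -1344*(2/3 + 4 + 14/3) = -1344*28/3 = -12544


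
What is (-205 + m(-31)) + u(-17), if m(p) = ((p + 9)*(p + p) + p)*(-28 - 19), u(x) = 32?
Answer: -62824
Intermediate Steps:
m(p) = -47*p - 94*p*(9 + p) (m(p) = ((9 + p)*(2*p) + p)*(-47) = (2*p*(9 + p) + p)*(-47) = (p + 2*p*(9 + p))*(-47) = -47*p - 94*p*(9 + p))
(-205 + m(-31)) + u(-17) = (-205 - 47*(-31)*(19 + 2*(-31))) + 32 = (-205 - 47*(-31)*(19 - 62)) + 32 = (-205 - 47*(-31)*(-43)) + 32 = (-205 - 62651) + 32 = -62856 + 32 = -62824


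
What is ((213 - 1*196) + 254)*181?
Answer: 49051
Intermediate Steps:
((213 - 1*196) + 254)*181 = ((213 - 196) + 254)*181 = (17 + 254)*181 = 271*181 = 49051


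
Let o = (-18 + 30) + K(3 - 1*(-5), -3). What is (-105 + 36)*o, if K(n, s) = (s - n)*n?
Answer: 5244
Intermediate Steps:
K(n, s) = n*(s - n)
o = -76 (o = (-18 + 30) + (3 - 1*(-5))*(-3 - (3 - 1*(-5))) = 12 + (3 + 5)*(-3 - (3 + 5)) = 12 + 8*(-3 - 1*8) = 12 + 8*(-3 - 8) = 12 + 8*(-11) = 12 - 88 = -76)
(-105 + 36)*o = (-105 + 36)*(-76) = -69*(-76) = 5244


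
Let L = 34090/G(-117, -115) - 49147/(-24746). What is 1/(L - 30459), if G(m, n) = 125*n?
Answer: -71144750/2167025360853 ≈ -3.2831e-5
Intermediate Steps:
L = -27420603/71144750 (L = 34090/((125*(-115))) - 49147/(-24746) = 34090/(-14375) - 49147*(-1/24746) = 34090*(-1/14375) + 49147/24746 = -6818/2875 + 49147/24746 = -27420603/71144750 ≈ -0.38542)
1/(L - 30459) = 1/(-27420603/71144750 - 30459) = 1/(-2167025360853/71144750) = -71144750/2167025360853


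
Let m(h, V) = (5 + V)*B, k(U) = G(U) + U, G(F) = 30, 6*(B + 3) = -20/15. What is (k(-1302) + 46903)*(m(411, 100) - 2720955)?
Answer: -372526008280/3 ≈ -1.2418e+11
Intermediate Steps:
B = -29/9 (B = -3 + (-20/15)/6 = -3 + (-20*1/15)/6 = -3 + (1/6)*(-4/3) = -3 - 2/9 = -29/9 ≈ -3.2222)
k(U) = 30 + U
m(h, V) = -145/9 - 29*V/9 (m(h, V) = (5 + V)*(-29/9) = -145/9 - 29*V/9)
(k(-1302) + 46903)*(m(411, 100) - 2720955) = ((30 - 1302) + 46903)*((-145/9 - 29/9*100) - 2720955) = (-1272 + 46903)*((-145/9 - 2900/9) - 2720955) = 45631*(-1015/3 - 2720955) = 45631*(-8163880/3) = -372526008280/3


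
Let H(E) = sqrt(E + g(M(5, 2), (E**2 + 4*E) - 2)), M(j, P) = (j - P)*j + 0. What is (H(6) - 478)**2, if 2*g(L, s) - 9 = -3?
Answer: 225625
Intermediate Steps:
M(j, P) = j*(j - P) (M(j, P) = j*(j - P) + 0 = j*(j - P))
g(L, s) = 3 (g(L, s) = 9/2 + (1/2)*(-3) = 9/2 - 3/2 = 3)
H(E) = sqrt(3 + E) (H(E) = sqrt(E + 3) = sqrt(3 + E))
(H(6) - 478)**2 = (sqrt(3 + 6) - 478)**2 = (sqrt(9) - 478)**2 = (3 - 478)**2 = (-475)**2 = 225625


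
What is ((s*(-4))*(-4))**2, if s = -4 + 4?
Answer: 0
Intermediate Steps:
s = 0
((s*(-4))*(-4))**2 = ((0*(-4))*(-4))**2 = (0*(-4))**2 = 0**2 = 0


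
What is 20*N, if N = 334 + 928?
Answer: 25240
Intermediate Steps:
N = 1262
20*N = 20*1262 = 25240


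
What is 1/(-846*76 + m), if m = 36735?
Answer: -1/27561 ≈ -3.6283e-5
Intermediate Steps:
1/(-846*76 + m) = 1/(-846*76 + 36735) = 1/(-64296 + 36735) = 1/(-27561) = -1/27561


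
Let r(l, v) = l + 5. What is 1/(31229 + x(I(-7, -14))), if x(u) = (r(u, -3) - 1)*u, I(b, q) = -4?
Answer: 1/31229 ≈ 3.2021e-5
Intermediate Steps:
r(l, v) = 5 + l
x(u) = u*(4 + u) (x(u) = ((5 + u) - 1)*u = (4 + u)*u = u*(4 + u))
1/(31229 + x(I(-7, -14))) = 1/(31229 - 4*(4 - 4)) = 1/(31229 - 4*0) = 1/(31229 + 0) = 1/31229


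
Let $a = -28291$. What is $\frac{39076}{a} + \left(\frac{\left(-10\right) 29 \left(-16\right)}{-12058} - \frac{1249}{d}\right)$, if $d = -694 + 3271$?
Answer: $- \frac{989292565259}{439549713303} \approx -2.2507$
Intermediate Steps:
$d = 2577$
$\frac{39076}{a} + \left(\frac{\left(-10\right) 29 \left(-16\right)}{-12058} - \frac{1249}{d}\right) = \frac{39076}{-28291} - \left(\frac{1249}{2577} - \frac{\left(-10\right) 29 \left(-16\right)}{-12058}\right) = 39076 \left(- \frac{1}{28291}\right) - \left(\frac{1249}{2577} - \left(-290\right) \left(-16\right) \left(- \frac{1}{12058}\right)\right) = - \frac{39076}{28291} + \left(4640 \left(- \frac{1}{12058}\right) - \frac{1249}{2577}\right) = - \frac{39076}{28291} - \frac{13508861}{15536733} = - \frac{989292565259}{439549713303}$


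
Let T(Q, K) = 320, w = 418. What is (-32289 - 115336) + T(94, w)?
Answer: -147305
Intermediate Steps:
(-32289 - 115336) + T(94, w) = (-32289 - 115336) + 320 = -147625 + 320 = -147305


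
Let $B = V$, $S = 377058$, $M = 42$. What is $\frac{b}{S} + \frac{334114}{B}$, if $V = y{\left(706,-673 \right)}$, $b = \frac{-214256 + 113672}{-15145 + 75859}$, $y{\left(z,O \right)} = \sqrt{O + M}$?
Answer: $- \frac{254}{57809847} - \frac{334114 i \sqrt{631}}{631} \approx -4.3937 \cdot 10^{-6} - 13301.0 i$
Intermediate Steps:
$y{\left(z,O \right)} = \sqrt{42 + O}$ ($y{\left(z,O \right)} = \sqrt{O + 42} = \sqrt{42 + O}$)
$b = - \frac{5588}{3373}$ ($b = - \frac{100584}{60714} = \left(-100584\right) \frac{1}{60714} = - \frac{5588}{3373} \approx -1.6567$)
$V = i \sqrt{631}$ ($V = \sqrt{42 - 673} = \sqrt{-631} = i \sqrt{631} \approx 25.12 i$)
$B = i \sqrt{631} \approx 25.12 i$
$\frac{b}{S} + \frac{334114}{B} = - \frac{5588}{3373 \cdot 377058} + \frac{334114}{i \sqrt{631}} = \left(- \frac{5588}{3373}\right) \frac{1}{377058} + 334114 \left(- \frac{i \sqrt{631}}{631}\right) = - \frac{254}{57809847} - \frac{334114 i \sqrt{631}}{631}$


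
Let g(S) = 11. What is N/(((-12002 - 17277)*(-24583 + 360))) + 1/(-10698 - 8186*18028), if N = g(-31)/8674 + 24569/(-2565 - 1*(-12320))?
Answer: 6288686410104541/10215094905354059172273040 ≈ 6.1563e-10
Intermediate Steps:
N = 213218811/84614870 (N = 11/8674 + 24569/(-2565 - 1*(-12320)) = 11*(1/8674) + 24569/(-2565 + 12320) = 11/8674 + 24569/9755 = 213218811/84614870 ≈ 2.5199)
N/(((-12002 - 17277)*(-24583 + 360))) + 1/(-10698 - 8186*18028) = 213218811/(84614870*(((-12002 - 17277)*(-24583 + 360)))) + 1/(-10698 - 8186*18028) = 213218811/(84614870*((-29279*(-24223)))) + (1/18028)/(-18884) = (213218811/84614870)/709225217 - 1/18884*1/18028 = (213218811/84614870)*(1/709225217) - 1/340440752 = 213218811/60010999537176790 - 1/340440752 = 6288686410104541/10215094905354059172273040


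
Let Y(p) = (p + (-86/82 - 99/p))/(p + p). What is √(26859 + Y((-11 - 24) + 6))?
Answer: √151887126214/2378 ≈ 163.89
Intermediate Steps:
Y(p) = (-43/41 + p - 99/p)/(2*p) (Y(p) = (p + (-86*1/82 - 99/p))/((2*p)) = (p + (-43/41 - 99/p))*(1/(2*p)) = (-43/41 + p - 99/p)*(1/(2*p)) = (-43/41 + p - 99/p)/(2*p))
√(26859 + Y((-11 - 24) + 6)) = √(26859 + (-4059 - 43*((-11 - 24) + 6) + 41*((-11 - 24) + 6)²)/(82*((-11 - 24) + 6)²)) = √(26859 + (-4059 - 43*(-35 + 6) + 41*(-35 + 6)²)/(82*(-35 + 6)²)) = √(26859 + (1/82)*(-4059 - 43*(-29) + 41*(-29)²)/(-29)²) = √(26859 + (1/82)*(1/841)*(-4059 + 1247 + 41*841)) = √(26859 + (1/82)*(1/841)*(-4059 + 1247 + 34481)) = √(26859 + (1/82)*(1/841)*31669) = √(26859 + 31669/68962) = √(1852282027/68962) = √151887126214/2378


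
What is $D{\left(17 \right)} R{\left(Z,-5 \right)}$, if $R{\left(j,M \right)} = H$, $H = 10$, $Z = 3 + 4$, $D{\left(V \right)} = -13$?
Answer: $-130$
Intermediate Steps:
$Z = 7$
$R{\left(j,M \right)} = 10$
$D{\left(17 \right)} R{\left(Z,-5 \right)} = \left(-13\right) 10 = -130$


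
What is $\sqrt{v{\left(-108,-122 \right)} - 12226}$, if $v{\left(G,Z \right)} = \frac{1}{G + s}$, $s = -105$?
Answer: $\frac{i \sqrt{554681607}}{213} \approx 110.57 i$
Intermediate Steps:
$v{\left(G,Z \right)} = \frac{1}{-105 + G}$ ($v{\left(G,Z \right)} = \frac{1}{G - 105} = \frac{1}{-105 + G}$)
$\sqrt{v{\left(-108,-122 \right)} - 12226} = \sqrt{\frac{1}{-105 - 108} - 12226} = \sqrt{\frac{1}{-213} - 12226} = \sqrt{- \frac{1}{213} - 12226} = \sqrt{- \frac{2604139}{213}} = \frac{i \sqrt{554681607}}{213}$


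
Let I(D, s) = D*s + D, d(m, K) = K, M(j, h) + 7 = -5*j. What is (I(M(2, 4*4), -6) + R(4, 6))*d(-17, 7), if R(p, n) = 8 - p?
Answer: 623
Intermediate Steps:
M(j, h) = -7 - 5*j
I(D, s) = D + D*s
(I(M(2, 4*4), -6) + R(4, 6))*d(-17, 7) = ((-7 - 5*2)*(1 - 6) + (8 - 1*4))*7 = ((-7 - 10)*(-5) + (8 - 4))*7 = (-17*(-5) + 4)*7 = (85 + 4)*7 = 89*7 = 623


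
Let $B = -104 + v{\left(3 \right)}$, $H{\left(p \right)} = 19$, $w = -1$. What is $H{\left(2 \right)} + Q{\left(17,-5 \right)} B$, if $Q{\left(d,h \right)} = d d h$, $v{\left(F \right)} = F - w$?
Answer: $144519$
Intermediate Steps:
$v{\left(F \right)} = 1 + F$ ($v{\left(F \right)} = F - -1 = F + 1 = 1 + F$)
$B = -100$ ($B = -104 + \left(1 + 3\right) = -104 + 4 = -100$)
$Q{\left(d,h \right)} = h d^{2}$ ($Q{\left(d,h \right)} = d^{2} h = h d^{2}$)
$H{\left(2 \right)} + Q{\left(17,-5 \right)} B = 19 + - 5 \cdot 17^{2} \left(-100\right) = 19 + \left(-5\right) 289 \left(-100\right) = 19 - -144500 = 19 + 144500 = 144519$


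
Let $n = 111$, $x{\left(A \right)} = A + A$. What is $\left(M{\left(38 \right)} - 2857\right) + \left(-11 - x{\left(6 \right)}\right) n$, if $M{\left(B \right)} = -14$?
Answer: $-5424$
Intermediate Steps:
$x{\left(A \right)} = 2 A$
$\left(M{\left(38 \right)} - 2857\right) + \left(-11 - x{\left(6 \right)}\right) n = \left(-14 - 2857\right) + \left(-11 - 2 \cdot 6\right) 111 = -2871 + \left(-11 - 12\right) 111 = -2871 - 2553 = -5424$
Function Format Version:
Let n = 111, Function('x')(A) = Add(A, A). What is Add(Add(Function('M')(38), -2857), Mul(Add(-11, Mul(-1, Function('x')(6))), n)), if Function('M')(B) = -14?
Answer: -5424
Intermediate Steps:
Function('x')(A) = Mul(2, A)
Add(Add(Function('M')(38), -2857), Mul(Add(-11, Mul(-1, Function('x')(6))), n)) = Add(Add(-14, -2857), Mul(Add(-11, Mul(-1, Mul(2, 6))), 111)) = Add(-2871, Mul(Add(-11, Mul(-1, 12)), 111)) = Add(-2871, Mul(Add(-11, -12), 111)) = Add(-2871, Mul(-23, 111)) = Add(-2871, -2553) = -5424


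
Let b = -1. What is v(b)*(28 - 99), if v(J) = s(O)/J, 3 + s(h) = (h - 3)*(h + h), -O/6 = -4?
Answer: 71355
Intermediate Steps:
O = 24 (O = -6*(-4) = 24)
s(h) = -3 + 2*h*(-3 + h) (s(h) = -3 + (h - 3)*(h + h) = -3 + (-3 + h)*(2*h) = -3 + 2*h*(-3 + h))
v(J) = 1005/J (v(J) = (-3 - 6*24 + 2*24**2)/J = (-3 - 144 + 2*576)/J = (-3 - 144 + 1152)/J = 1005/J)
v(b)*(28 - 99) = (1005/(-1))*(28 - 99) = (1005*(-1))*(-71) = -1005*(-71) = 71355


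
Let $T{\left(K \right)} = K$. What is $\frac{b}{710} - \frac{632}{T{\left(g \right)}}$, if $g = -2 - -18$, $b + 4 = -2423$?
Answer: $- \frac{15236}{355} \approx -42.918$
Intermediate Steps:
$b = -2427$ ($b = -4 - 2423 = -2427$)
$g = 16$ ($g = -2 + 18 = 16$)
$\frac{b}{710} - \frac{632}{T{\left(g \right)}} = - \frac{2427}{710} - \frac{632}{16} = \left(-2427\right) \frac{1}{710} - \frac{79}{2} = - \frac{2427}{710} - \frac{79}{2} = - \frac{15236}{355}$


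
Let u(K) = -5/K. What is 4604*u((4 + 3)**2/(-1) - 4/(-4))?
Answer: 5755/12 ≈ 479.58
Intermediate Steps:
4604*u((4 + 3)**2/(-1) - 4/(-4)) = 4604*(-5/((4 + 3)**2/(-1) - 4/(-4))) = 4604*(-5/(7**2*(-1) - 4*(-1/4))) = 4604*(-5/(49*(-1) + 1)) = 4604*(-5/(-49 + 1)) = 4604*(-5/(-48)) = 4604*(-5*(-1/48)) = 4604*(5/48) = 5755/12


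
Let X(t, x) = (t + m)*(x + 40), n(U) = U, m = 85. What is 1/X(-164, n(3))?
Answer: -1/3397 ≈ -0.00029438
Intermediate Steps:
X(t, x) = (40 + x)*(85 + t) (X(t, x) = (t + 85)*(x + 40) = (85 + t)*(40 + x) = (40 + x)*(85 + t))
1/X(-164, n(3)) = 1/(3400 + 40*(-164) + 85*3 - 164*3) = 1/(3400 - 6560 + 255 - 492) = 1/(-3397) = -1/3397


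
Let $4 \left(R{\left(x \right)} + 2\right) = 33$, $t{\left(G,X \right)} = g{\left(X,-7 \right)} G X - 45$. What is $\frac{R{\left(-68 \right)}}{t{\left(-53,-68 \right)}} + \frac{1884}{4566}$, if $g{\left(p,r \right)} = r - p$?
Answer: $\frac{276086569}{669068156} \approx 0.41264$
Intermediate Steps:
$t{\left(G,X \right)} = -45 + G X \left(-7 - X\right)$ ($t{\left(G,X \right)} = \left(-7 - X\right) G X - 45 = G \left(-7 - X\right) X - 45 = G X \left(-7 - X\right) - 45 = -45 + G X \left(-7 - X\right)$)
$R{\left(x \right)} = \frac{25}{4}$ ($R{\left(x \right)} = -2 + \frac{1}{4} \cdot 33 = -2 + \frac{33}{4} = \frac{25}{4}$)
$\frac{R{\left(-68 \right)}}{t{\left(-53,-68 \right)}} + \frac{1884}{4566} = \frac{25}{4 \left(-45 - \left(-53\right) \left(-68\right) \left(7 - 68\right)\right)} + \frac{1884}{4566} = \frac{25}{4 \left(-45 - \left(-53\right) \left(-68\right) \left(-61\right)\right)} + 1884 \cdot \frac{1}{4566} = \frac{25}{4 \left(-45 + 219844\right)} + \frac{314}{761} = \frac{25}{4 \cdot 219799} + \frac{314}{761} = \frac{25}{4} \cdot \frac{1}{219799} + \frac{314}{761} = \frac{25}{879196} + \frac{314}{761} = \frac{276086569}{669068156}$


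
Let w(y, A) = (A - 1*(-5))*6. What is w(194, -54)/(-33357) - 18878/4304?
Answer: -104741345/23928088 ≈ -4.3773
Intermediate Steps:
w(y, A) = 30 + 6*A (w(y, A) = (A + 5)*6 = (5 + A)*6 = 30 + 6*A)
w(194, -54)/(-33357) - 18878/4304 = (30 + 6*(-54))/(-33357) - 18878/4304 = (30 - 324)*(-1/33357) - 18878*1/4304 = -294*(-1/33357) - 9439/2152 = 98/11119 - 9439/2152 = -104741345/23928088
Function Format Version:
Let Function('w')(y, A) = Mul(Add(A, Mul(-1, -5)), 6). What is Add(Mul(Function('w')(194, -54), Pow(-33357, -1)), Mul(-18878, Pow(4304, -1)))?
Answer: Rational(-104741345, 23928088) ≈ -4.3773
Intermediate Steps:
Function('w')(y, A) = Add(30, Mul(6, A)) (Function('w')(y, A) = Mul(Add(A, 5), 6) = Mul(Add(5, A), 6) = Add(30, Mul(6, A)))
Add(Mul(Function('w')(194, -54), Pow(-33357, -1)), Mul(-18878, Pow(4304, -1))) = Add(Mul(Add(30, Mul(6, -54)), Pow(-33357, -1)), Mul(-18878, Pow(4304, -1))) = Add(Mul(Add(30, -324), Rational(-1, 33357)), Mul(-18878, Rational(1, 4304))) = Add(Mul(-294, Rational(-1, 33357)), Rational(-9439, 2152)) = Add(Rational(98, 11119), Rational(-9439, 2152)) = Rational(-104741345, 23928088)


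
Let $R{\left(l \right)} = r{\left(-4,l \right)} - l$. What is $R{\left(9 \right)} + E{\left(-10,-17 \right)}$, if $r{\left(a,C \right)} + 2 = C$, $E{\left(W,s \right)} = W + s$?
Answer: $-29$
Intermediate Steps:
$r{\left(a,C \right)} = -2 + C$
$R{\left(l \right)} = -2$ ($R{\left(l \right)} = \left(-2 + l\right) - l = -2$)
$R{\left(9 \right)} + E{\left(-10,-17 \right)} = -2 - 27 = -29$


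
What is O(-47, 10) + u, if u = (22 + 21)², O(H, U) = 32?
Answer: 1881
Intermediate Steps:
u = 1849 (u = 43² = 1849)
O(-47, 10) + u = 32 + 1849 = 1881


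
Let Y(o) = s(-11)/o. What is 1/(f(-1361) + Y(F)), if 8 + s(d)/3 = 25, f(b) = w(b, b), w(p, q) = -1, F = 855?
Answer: -285/268 ≈ -1.0634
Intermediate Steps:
f(b) = -1
s(d) = 51 (s(d) = -24 + 3*25 = -24 + 75 = 51)
Y(o) = 51/o
1/(f(-1361) + Y(F)) = 1/(-1 + 51/855) = 1/(-1 + 51*(1/855)) = 1/(-1 + 17/285) = 1/(-268/285) = -285/268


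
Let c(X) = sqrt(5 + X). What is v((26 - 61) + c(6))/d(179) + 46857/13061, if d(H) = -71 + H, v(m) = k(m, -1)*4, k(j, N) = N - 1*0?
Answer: 1252078/352647 ≈ 3.5505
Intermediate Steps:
k(j, N) = N (k(j, N) = N + 0 = N)
v(m) = -4 (v(m) = -1*4 = -4)
v((26 - 61) + c(6))/d(179) + 46857/13061 = -4/(-71 + 179) + 46857/13061 = -4/108 + 46857*(1/13061) = -4*1/108 + 46857/13061 = -1/27 + 46857/13061 = 1252078/352647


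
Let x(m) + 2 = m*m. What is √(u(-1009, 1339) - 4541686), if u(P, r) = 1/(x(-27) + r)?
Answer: 5*I*√775421307446/2066 ≈ 2131.1*I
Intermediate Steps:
x(m) = -2 + m² (x(m) = -2 + m*m = -2 + m²)
u(P, r) = 1/(727 + r) (u(P, r) = 1/((-2 + (-27)²) + r) = 1/((-2 + 729) + r) = 1/(727 + r))
√(u(-1009, 1339) - 4541686) = √(1/(727 + 1339) - 4541686) = √(1/2066 - 4541686) = √(-9383123275/2066) = 5*I*√775421307446/2066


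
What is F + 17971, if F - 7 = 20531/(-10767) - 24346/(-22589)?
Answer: 624618763691/34745109 ≈ 17977.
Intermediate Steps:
F = 214409852/34745109 (F = 7 + (20531/(-10767) - 24346/(-22589)) = 7 + (20531*(-1/10767) - 24346*(-1/22589)) = 7 + (-20531/10767 + 3478/3227) = 7 - 28805911/34745109 = 214409852/34745109 ≈ 6.1709)
F + 17971 = 214409852/34745109 + 17971 = 624618763691/34745109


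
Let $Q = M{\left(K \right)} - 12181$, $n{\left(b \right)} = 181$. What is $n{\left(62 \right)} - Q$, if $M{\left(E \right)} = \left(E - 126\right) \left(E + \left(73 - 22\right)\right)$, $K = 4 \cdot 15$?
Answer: $19688$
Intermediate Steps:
$K = 60$
$M{\left(E \right)} = \left(-126 + E\right) \left(51 + E\right)$ ($M{\left(E \right)} = \left(-126 + E\right) \left(E + 51\right) = \left(-126 + E\right) \left(51 + E\right)$)
$Q = -19507$ ($Q = \left(-6426 + 60^{2} - 4500\right) - 12181 = \left(-6426 + 3600 - 4500\right) - 12181 = -7326 - 12181 = -19507$)
$n{\left(62 \right)} - Q = 181 - -19507 = 181 + 19507 = 19688$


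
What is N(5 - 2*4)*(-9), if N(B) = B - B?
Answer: 0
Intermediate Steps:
N(B) = 0
N(5 - 2*4)*(-9) = 0*(-9) = 0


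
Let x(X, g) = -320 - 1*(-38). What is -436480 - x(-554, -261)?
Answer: -436198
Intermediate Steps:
x(X, g) = -282 (x(X, g) = -320 + 38 = -282)
-436480 - x(-554, -261) = -436480 - 1*(-282) = -436480 + 282 = -436198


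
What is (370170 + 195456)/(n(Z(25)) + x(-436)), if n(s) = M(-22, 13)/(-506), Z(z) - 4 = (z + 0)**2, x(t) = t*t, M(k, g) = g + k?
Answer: 286206756/96188585 ≈ 2.9755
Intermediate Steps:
x(t) = t**2
Z(z) = 4 + z**2 (Z(z) = 4 + (z + 0)**2 = 4 + z**2)
n(s) = 9/506 (n(s) = (13 - 22)/(-506) = -9*(-1/506) = 9/506)
(370170 + 195456)/(n(Z(25)) + x(-436)) = (370170 + 195456)/(9/506 + (-436)**2) = 565626/(9/506 + 190096) = 565626/(96188585/506) = 565626*(506/96188585) = 286206756/96188585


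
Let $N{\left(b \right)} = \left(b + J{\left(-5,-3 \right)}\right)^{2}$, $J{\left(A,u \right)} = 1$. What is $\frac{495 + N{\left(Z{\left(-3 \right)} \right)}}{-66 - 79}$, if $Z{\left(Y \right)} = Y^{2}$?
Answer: $- \frac{119}{29} \approx -4.1034$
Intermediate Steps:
$N{\left(b \right)} = \left(1 + b\right)^{2}$ ($N{\left(b \right)} = \left(b + 1\right)^{2} = \left(1 + b\right)^{2}$)
$\frac{495 + N{\left(Z{\left(-3 \right)} \right)}}{-66 - 79} = \frac{495 + \left(1 + \left(-3\right)^{2}\right)^{2}}{-66 - 79} = \frac{495 + \left(1 + 9\right)^{2}}{-145} = \left(495 + 10^{2}\right) \left(- \frac{1}{145}\right) = \left(495 + 100\right) \left(- \frac{1}{145}\right) = 595 \left(- \frac{1}{145}\right) = - \frac{119}{29}$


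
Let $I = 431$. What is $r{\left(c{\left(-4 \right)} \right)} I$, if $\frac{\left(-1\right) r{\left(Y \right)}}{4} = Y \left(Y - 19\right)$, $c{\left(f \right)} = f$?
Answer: $-158608$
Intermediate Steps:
$r{\left(Y \right)} = - 4 Y \left(-19 + Y\right)$ ($r{\left(Y \right)} = - 4 Y \left(Y - 19\right) = - 4 Y \left(-19 + Y\right)$)
$r{\left(c{\left(-4 \right)} \right)} I = 4 \left(-4\right) \left(19 - -4\right) 431 = 4 \left(-4\right) \left(19 + 4\right) 431 = 4 \left(-4\right) 23 \cdot 431 = \left(-368\right) 431 = -158608$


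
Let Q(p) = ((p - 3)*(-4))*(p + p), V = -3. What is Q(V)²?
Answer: 20736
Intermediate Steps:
Q(p) = 2*p*(12 - 4*p) (Q(p) = ((-3 + p)*(-4))*(2*p) = (12 - 4*p)*(2*p) = 2*p*(12 - 4*p))
Q(V)² = (8*(-3)*(3 - 1*(-3)))² = (8*(-3)*(3 + 3))² = (8*(-3)*6)² = (-144)² = 20736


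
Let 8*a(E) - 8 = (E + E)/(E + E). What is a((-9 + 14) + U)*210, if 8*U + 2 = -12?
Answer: 945/4 ≈ 236.25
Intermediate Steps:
U = -7/4 (U = -¼ + (⅛)*(-12) = -¼ - 3/2 = -7/4 ≈ -1.7500)
a(E) = 9/8 (a(E) = 1 + ((E + E)/(E + E))/8 = 1 + ((2*E)/((2*E)))/8 = 1 + ((2*E)*(1/(2*E)))/8 = 1 + (⅛)*1 = 1 + ⅛ = 9/8)
a((-9 + 14) + U)*210 = (9/8)*210 = 945/4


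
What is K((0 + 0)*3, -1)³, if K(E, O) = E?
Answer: 0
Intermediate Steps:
K((0 + 0)*3, -1)³ = ((0 + 0)*3)³ = (0*3)³ = 0³ = 0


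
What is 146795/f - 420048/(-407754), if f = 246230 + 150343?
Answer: 4193258221/2994522723 ≈ 1.4003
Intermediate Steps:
f = 396573
146795/f - 420048/(-407754) = 146795/396573 - 420048/(-407754) = 146795*(1/396573) - 420048*(-1/407754) = 146795/396573 + 23336/22653 = 4193258221/2994522723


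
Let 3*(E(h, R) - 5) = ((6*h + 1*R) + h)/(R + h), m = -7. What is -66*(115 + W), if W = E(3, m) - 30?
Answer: -5863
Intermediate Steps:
E(h, R) = 5 + (R + 7*h)/(3*(R + h)) (E(h, R) = 5 + (((6*h + 1*R) + h)/(R + h))/3 = 5 + (((6*h + R) + h)/(R + h))/3 = 5 + (((R + 6*h) + h)/(R + h))/3 = 5 + ((R + 7*h)/(R + h))/3 = 5 + (R + 7*h)/(3*(R + h)))
W = -157/6 (W = 2*(8*(-7) + 11*3)/(3*(-7 + 3)) - 30 = (⅔)*(-56 + 33)/(-4) - 30 = (⅔)*(-¼)*(-23) - 30 = 23/6 - 30 = -157/6 ≈ -26.167)
-66*(115 + W) = -66*(115 - 157/6) = -66*533/6 = -5863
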